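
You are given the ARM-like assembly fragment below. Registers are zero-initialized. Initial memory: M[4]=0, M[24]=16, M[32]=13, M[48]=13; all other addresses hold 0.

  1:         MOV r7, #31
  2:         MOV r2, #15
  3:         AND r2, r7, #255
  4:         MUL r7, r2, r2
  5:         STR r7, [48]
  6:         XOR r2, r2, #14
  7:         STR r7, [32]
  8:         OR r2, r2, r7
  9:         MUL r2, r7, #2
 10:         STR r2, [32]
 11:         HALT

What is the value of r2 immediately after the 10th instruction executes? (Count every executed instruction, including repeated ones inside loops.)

1922

MOV r7, #31 → r7=31
MOV r2, #15 → r2=15
AND r2, r7, #255 → r2=31&255=31
MUL r7, r2, r2 → r7=31*31=961
STR r7, [48] → M[48]=961
XOR r2, r2, #14 → r2=31^14=17
STR r7, [32] → M[32]=961
OR r2, r2, r7 → r2=17|961=977
MUL r2, r7, #2 → r2=961*2=1922
STR r2, [32] → M[32]=1922
After step 10: r2 = 1922.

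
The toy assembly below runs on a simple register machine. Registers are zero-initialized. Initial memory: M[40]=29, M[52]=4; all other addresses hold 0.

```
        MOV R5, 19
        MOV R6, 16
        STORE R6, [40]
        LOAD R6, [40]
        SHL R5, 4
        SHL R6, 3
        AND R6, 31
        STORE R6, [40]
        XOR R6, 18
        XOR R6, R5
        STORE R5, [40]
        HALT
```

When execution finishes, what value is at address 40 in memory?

304

R5=19
R6=16
STORE R6, [40] → M[40]=16
R6=M[40]=16
R5=19<<4=304
R6=16<<3=128
R6=128&31=0
STORE R6, [40] → M[40]=0
R6=0^18=18
R6=18^304=290
STORE R5, [40] → M[40]=304
halt.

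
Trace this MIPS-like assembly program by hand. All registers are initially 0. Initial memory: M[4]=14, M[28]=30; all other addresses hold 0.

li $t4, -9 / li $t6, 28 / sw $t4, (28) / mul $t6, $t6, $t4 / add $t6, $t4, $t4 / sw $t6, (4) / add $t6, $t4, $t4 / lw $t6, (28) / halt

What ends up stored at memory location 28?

li $t4, -9 → $t4=-9
li $t6, 28 → $t6=28
sw $t4, (28) → M[28]=-9
mul $t6, $t6, $t4 → $t6=28*(-9)=-252
add $t6, $t4, $t4 → $t6=(-9)+(-9)=-18
sw $t6, (4) → M[4]=-18
add $t6, $t4, $t4 → $t6=(-9)+(-9)=-18
lw $t6, (28) → $t6=M[28]=-9
halt.

-9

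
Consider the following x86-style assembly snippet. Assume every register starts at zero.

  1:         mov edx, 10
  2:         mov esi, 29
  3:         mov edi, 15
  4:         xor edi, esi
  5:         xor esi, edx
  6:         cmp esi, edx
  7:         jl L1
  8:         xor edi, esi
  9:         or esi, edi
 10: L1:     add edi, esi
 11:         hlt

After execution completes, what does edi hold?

edx=10
esi=29
edi=15
edi=15^29=18
esi=29^10=23
cmp esi, edx  (cmp 23,10)
jl L1: not taken
edi=18^23=5
esi=23|5=23
edi=5+23=28
halt.

28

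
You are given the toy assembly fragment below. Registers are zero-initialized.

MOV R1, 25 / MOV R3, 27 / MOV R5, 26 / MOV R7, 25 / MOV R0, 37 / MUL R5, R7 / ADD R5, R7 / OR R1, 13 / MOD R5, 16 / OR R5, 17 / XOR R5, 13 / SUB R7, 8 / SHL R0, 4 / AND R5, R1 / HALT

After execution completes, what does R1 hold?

MOV R1, 25 → R1=25
MOV R3, 27 → R3=27
MOV R5, 26 → R5=26
MOV R7, 25 → R7=25
MOV R0, 37 → R0=37
MUL R5, R7 → R5=26*25=650
ADD R5, R7 → R5=650+25=675
OR R1, 13 → R1=25|13=29
MOD R5, 16 → R5=675%16=3
OR R5, 17 → R5=3|17=19
XOR R5, 13 → R5=19^13=30
SUB R7, 8 → R7=25-8=17
SHL R0, 4 → R0=37<<4=592
AND R5, R1 → R5=30&29=28
halt.

29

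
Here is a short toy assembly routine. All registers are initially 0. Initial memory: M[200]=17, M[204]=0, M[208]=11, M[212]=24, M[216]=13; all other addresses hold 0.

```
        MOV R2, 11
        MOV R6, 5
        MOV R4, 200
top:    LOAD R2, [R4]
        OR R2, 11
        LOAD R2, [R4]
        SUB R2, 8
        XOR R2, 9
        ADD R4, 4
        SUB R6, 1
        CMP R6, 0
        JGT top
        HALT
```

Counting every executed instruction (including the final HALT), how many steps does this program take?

49

after MOV R2, 11: R2=11
after MOV R6, 5: R6=5
after MOV R4, 200: R4=200
after LOAD R2, [R4]: R2=M[200]=17
after OR R2, 11: R2=17|11=27
after LOAD R2, [R4]: R2=M[200]=17
after SUB R2, 8: R2=17-8=9
after XOR R2, 9: R2=9^9=0
after ADD R4, 4: R4=200+4=204
after SUB R6, 1: R6=5-1=4
CMP R6, 0  (cmp 4,0)
JGT top: taken
after LOAD R2, [R4]: R2=M[204]=0
after OR R2, 11: R2=0|11=11
after LOAD R2, [R4]: R2=M[204]=0
after SUB R2, 8: R2=0-8=-8
after XOR R2, 9: R2=(-8)^9=-15
after ADD R4, 4: R4=204+4=208
after SUB R6, 1: R6=4-1=3
CMP R6, 0  (cmp 3,0)
JGT top: taken
after LOAD R2, [R4]: R2=M[208]=11
after OR R2, 11: R2=11|11=11
after LOAD R2, [R4]: R2=M[208]=11
after SUB R2, 8: R2=11-8=3
after XOR R2, 9: R2=3^9=10
after ADD R4, 4: R4=208+4=212
after SUB R6, 1: R6=3-1=2
CMP R6, 0  (cmp 2,0)
JGT top: taken
after LOAD R2, [R4]: R2=M[212]=24
after OR R2, 11: R2=24|11=27
after LOAD R2, [R4]: R2=M[212]=24
after SUB R2, 8: R2=24-8=16
after XOR R2, 9: R2=16^9=25
after ADD R4, 4: R4=212+4=216
after SUB R6, 1: R6=2-1=1
CMP R6, 0  (cmp 1,0)
JGT top: taken
after LOAD R2, [R4]: R2=M[216]=13
after OR R2, 11: R2=13|11=15
after LOAD R2, [R4]: R2=M[216]=13
after SUB R2, 8: R2=13-8=5
after XOR R2, 9: R2=5^9=12
after ADD R4, 4: R4=216+4=220
after SUB R6, 1: R6=1-1=0
CMP R6, 0  (cmp 0,0)
JGT top: not taken
halt.
Total executed instructions: 49.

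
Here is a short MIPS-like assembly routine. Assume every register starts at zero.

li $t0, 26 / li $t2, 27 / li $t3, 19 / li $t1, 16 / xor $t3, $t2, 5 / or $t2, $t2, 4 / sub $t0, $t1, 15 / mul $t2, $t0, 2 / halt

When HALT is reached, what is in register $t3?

li $t0, 26 → $t0=26
li $t2, 27 → $t2=27
li $t3, 19 → $t3=19
li $t1, 16 → $t1=16
xor $t3, $t2, 5 → $t3=27^5=30
or $t2, $t2, 4 → $t2=27|4=31
sub $t0, $t1, 15 → $t0=16-15=1
mul $t2, $t0, 2 → $t2=1*2=2
halt.

30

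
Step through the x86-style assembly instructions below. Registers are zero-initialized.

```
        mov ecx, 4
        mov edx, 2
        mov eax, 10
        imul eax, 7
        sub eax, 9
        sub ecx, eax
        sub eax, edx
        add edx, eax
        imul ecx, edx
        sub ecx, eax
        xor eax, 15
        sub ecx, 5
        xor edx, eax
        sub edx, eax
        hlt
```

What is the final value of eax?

52

mov ecx, 4 → ecx=4
mov edx, 2 → edx=2
mov eax, 10 → eax=10
imul eax, 7 → eax=10*7=70
sub eax, 9 → eax=70-9=61
sub ecx, eax → ecx=4-61=-57
sub eax, edx → eax=61-2=59
add edx, eax → edx=2+59=61
imul ecx, edx → ecx=(-57)*61=-3477
sub ecx, eax → ecx=(-3477)-59=-3536
xor eax, 15 → eax=59^15=52
sub ecx, 5 → ecx=(-3536)-5=-3541
xor edx, eax → edx=61^52=9
sub edx, eax → edx=9-52=-43
halt.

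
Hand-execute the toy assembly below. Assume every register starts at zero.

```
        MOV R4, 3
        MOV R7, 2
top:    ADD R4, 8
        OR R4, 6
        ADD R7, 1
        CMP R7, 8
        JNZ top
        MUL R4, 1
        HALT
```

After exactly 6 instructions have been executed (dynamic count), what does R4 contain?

MOV R4, 3 → R4=3
MOV R7, 2 → R7=2
ADD R4, 8 → R4=3+8=11
OR R4, 6 → R4=11|6=15
ADD R7, 1 → R7=2+1=3
CMP R7, 8  (cmp 3,8)
After step 6: R4 = 15.

15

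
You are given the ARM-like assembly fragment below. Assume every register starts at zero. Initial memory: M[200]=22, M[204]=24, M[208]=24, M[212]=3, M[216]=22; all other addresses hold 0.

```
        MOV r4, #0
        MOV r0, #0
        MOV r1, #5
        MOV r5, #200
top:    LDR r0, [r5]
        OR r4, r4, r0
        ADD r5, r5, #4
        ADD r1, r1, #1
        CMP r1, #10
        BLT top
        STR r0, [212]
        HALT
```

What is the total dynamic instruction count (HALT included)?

36

r4=0
r0=0
r1=5
r5=200
r0=M[200]=22
r4=0|22=22
r5=200+4=204
r1=5+1=6
CMP r1, #10  (cmp 6,10)
BLT top: taken
r0=M[204]=24
r4=22|24=30
r5=204+4=208
r1=6+1=7
CMP r1, #10  (cmp 7,10)
BLT top: taken
r0=M[208]=24
r4=30|24=30
r5=208+4=212
r1=7+1=8
CMP r1, #10  (cmp 8,10)
BLT top: taken
r0=M[212]=3
r4=30|3=31
r5=212+4=216
r1=8+1=9
CMP r1, #10  (cmp 9,10)
BLT top: taken
r0=M[216]=22
r4=31|22=31
r5=216+4=220
r1=9+1=10
CMP r1, #10  (cmp 10,10)
BLT top: not taken
STR r0, [212] → M[212]=22
halt.
Total executed instructions: 36.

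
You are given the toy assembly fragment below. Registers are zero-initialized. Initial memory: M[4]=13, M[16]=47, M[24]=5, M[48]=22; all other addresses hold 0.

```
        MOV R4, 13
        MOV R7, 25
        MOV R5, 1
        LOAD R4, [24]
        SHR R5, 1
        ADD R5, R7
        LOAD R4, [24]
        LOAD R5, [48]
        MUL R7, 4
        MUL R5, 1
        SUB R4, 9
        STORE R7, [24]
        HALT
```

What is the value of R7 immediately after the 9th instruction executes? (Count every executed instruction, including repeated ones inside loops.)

after MOV R4, 13: R4=13
after MOV R7, 25: R7=25
after MOV R5, 1: R5=1
after LOAD R4, [24]: R4=M[24]=5
after SHR R5, 1: R5=1>>1=0
after ADD R5, R7: R5=0+25=25
after LOAD R4, [24]: R4=M[24]=5
after LOAD R5, [48]: R5=M[48]=22
after MUL R7, 4: R7=25*4=100
After step 9: R7 = 100.

100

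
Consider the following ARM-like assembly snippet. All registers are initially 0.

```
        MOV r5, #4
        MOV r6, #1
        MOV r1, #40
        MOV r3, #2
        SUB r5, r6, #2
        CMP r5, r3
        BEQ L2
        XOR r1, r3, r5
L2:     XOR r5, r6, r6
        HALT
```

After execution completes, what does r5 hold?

0

after MOV r5, #4: r5=4
after MOV r6, #1: r6=1
after MOV r1, #40: r1=40
after MOV r3, #2: r3=2
after SUB r5, r6, #2: r5=1-2=-1
CMP r5, r3  (cmp -1,2)
BEQ L2: not taken
after XOR r1, r3, r5: r1=2^(-1)=-3
after XOR r5, r6, r6: r5=1^1=0
halt.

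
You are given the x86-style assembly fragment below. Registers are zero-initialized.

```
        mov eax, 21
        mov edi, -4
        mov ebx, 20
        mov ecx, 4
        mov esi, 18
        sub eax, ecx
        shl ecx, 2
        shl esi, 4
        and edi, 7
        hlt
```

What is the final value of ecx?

16

after mov eax, 21: eax=21
after mov edi, -4: edi=-4
after mov ebx, 20: ebx=20
after mov ecx, 4: ecx=4
after mov esi, 18: esi=18
after sub eax, ecx: eax=21-4=17
after shl ecx, 2: ecx=4<<2=16
after shl esi, 4: esi=18<<4=288
after and edi, 7: edi=(-4)&7=4
halt.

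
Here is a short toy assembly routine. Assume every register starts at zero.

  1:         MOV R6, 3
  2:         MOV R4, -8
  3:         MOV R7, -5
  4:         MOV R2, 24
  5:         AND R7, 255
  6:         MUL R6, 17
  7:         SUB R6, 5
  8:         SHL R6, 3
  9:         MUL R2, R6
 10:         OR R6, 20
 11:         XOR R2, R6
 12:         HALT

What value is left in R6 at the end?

MOV R6, 3 → R6=3
MOV R4, -8 → R4=-8
MOV R7, -5 → R7=-5
MOV R2, 24 → R2=24
AND R7, 255 → R7=(-5)&255=251
MUL R6, 17 → R6=3*17=51
SUB R6, 5 → R6=51-5=46
SHL R6, 3 → R6=46<<3=368
MUL R2, R6 → R2=24*368=8832
OR R6, 20 → R6=368|20=372
XOR R2, R6 → R2=8832^372=9204
halt.

372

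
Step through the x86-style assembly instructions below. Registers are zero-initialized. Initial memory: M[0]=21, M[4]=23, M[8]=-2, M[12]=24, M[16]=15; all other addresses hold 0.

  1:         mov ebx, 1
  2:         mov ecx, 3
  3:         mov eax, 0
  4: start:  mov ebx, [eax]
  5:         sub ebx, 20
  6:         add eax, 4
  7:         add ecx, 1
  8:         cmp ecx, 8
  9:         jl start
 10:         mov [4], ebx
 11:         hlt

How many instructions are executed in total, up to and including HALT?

35

after mov ebx, 1: ebx=1
after mov ecx, 3: ecx=3
after mov eax, 0: eax=0
after mov ebx, [eax]: ebx=M[0]=21
after sub ebx, 20: ebx=21-20=1
after add eax, 4: eax=0+4=4
after add ecx, 1: ecx=3+1=4
cmp ecx, 8  (cmp 4,8)
jl start: taken
after mov ebx, [eax]: ebx=M[4]=23
after sub ebx, 20: ebx=23-20=3
after add eax, 4: eax=4+4=8
after add ecx, 1: ecx=4+1=5
cmp ecx, 8  (cmp 5,8)
jl start: taken
after mov ebx, [eax]: ebx=M[8]=-2
after sub ebx, 20: ebx=(-2)-20=-22
after add eax, 4: eax=8+4=12
after add ecx, 1: ecx=5+1=6
cmp ecx, 8  (cmp 6,8)
jl start: taken
after mov ebx, [eax]: ebx=M[12]=24
after sub ebx, 20: ebx=24-20=4
after add eax, 4: eax=12+4=16
after add ecx, 1: ecx=6+1=7
cmp ecx, 8  (cmp 7,8)
jl start: taken
after mov ebx, [eax]: ebx=M[16]=15
after sub ebx, 20: ebx=15-20=-5
after add eax, 4: eax=16+4=20
after add ecx, 1: ecx=7+1=8
cmp ecx, 8  (cmp 8,8)
jl start: not taken
mov [4], ebx → M[4]=-5
halt.
Total executed instructions: 35.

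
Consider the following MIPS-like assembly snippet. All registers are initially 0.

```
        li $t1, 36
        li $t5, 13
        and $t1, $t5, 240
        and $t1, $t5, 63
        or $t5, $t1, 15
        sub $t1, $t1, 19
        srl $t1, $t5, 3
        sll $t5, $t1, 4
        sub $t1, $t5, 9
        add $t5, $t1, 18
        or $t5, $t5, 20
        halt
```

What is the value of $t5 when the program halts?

$t1=36
$t5=13
$t1=13&240=0
$t1=13&63=13
$t5=13|15=15
$t1=13-19=-6
$t1=15>>3=1
$t5=1<<4=16
$t1=16-9=7
$t5=7+18=25
$t5=25|20=29
halt.

29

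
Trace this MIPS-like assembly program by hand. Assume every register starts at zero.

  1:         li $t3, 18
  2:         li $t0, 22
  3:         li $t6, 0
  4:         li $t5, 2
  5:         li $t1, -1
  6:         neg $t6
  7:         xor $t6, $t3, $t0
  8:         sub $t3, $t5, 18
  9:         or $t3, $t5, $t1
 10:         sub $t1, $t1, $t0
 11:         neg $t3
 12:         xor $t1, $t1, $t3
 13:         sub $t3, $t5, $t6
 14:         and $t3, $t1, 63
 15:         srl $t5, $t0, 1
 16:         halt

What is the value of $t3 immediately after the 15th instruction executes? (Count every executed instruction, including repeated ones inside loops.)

40

li $t3, 18 → $t3=18
li $t0, 22 → $t0=22
li $t6, 0 → $t6=0
li $t5, 2 → $t5=2
li $t1, -1 → $t1=-1
neg $t6 → $t6=-(0)=0
xor $t6, $t3, $t0 → $t6=18^22=4
sub $t3, $t5, 18 → $t3=2-18=-16
or $t3, $t5, $t1 → $t3=2|(-1)=-1
sub $t1, $t1, $t0 → $t1=(-1)-22=-23
neg $t3 → $t3=-(-1)=1
xor $t1, $t1, $t3 → $t1=(-23)^1=-24
sub $t3, $t5, $t6 → $t3=2-4=-2
and $t3, $t1, 63 → $t3=(-24)&63=40
srl $t5, $t0, 1 → $t5=22>>1=11
After step 15: $t3 = 40.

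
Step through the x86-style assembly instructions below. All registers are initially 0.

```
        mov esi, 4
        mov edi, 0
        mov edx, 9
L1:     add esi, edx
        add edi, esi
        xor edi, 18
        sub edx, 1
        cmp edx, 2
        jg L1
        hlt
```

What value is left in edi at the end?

after mov esi, 4: esi=4
after mov edi, 0: edi=0
after mov edx, 9: edx=9
after add esi, edx: esi=4+9=13
after add edi, esi: edi=0+13=13
after xor edi, 18: edi=13^18=31
after sub edx, 1: edx=9-1=8
cmp edx, 2  (cmp 8,2)
jg L1: taken
after add esi, edx: esi=13+8=21
after add edi, esi: edi=31+21=52
after xor edi, 18: edi=52^18=38
after sub edx, 1: edx=8-1=7
cmp edx, 2  (cmp 7,2)
jg L1: taken
after add esi, edx: esi=21+7=28
after add edi, esi: edi=38+28=66
after xor edi, 18: edi=66^18=80
after sub edx, 1: edx=7-1=6
cmp edx, 2  (cmp 6,2)
jg L1: taken
after add esi, edx: esi=28+6=34
after add edi, esi: edi=80+34=114
after xor edi, 18: edi=114^18=96
after sub edx, 1: edx=6-1=5
cmp edx, 2  (cmp 5,2)
jg L1: taken
after add esi, edx: esi=34+5=39
after add edi, esi: edi=96+39=135
after xor edi, 18: edi=135^18=149
after sub edx, 1: edx=5-1=4
cmp edx, 2  (cmp 4,2)
jg L1: taken
after add esi, edx: esi=39+4=43
after add edi, esi: edi=149+43=192
after xor edi, 18: edi=192^18=210
after sub edx, 1: edx=4-1=3
cmp edx, 2  (cmp 3,2)
jg L1: taken
after add esi, edx: esi=43+3=46
after add edi, esi: edi=210+46=256
after xor edi, 18: edi=256^18=274
after sub edx, 1: edx=3-1=2
cmp edx, 2  (cmp 2,2)
jg L1: not taken
halt.

274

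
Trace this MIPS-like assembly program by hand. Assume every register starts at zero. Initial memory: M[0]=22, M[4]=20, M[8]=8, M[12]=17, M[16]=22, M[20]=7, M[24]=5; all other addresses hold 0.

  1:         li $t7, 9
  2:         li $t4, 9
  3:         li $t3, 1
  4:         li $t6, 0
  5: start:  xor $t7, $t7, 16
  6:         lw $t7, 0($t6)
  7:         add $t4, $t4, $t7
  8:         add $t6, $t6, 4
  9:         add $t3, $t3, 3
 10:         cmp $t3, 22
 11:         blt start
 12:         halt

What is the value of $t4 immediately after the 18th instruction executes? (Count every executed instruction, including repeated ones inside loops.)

$t7=9
$t4=9
$t3=1
$t6=0
$t7=9^16=25
$t7=M[0]=22
$t4=9+22=31
$t6=0+4=4
$t3=1+3=4
cmp $t3, 22  (cmp 4,22)
blt start: taken
$t7=22^16=6
$t7=M[4]=20
$t4=31+20=51
$t6=4+4=8
$t3=4+3=7
cmp $t3, 22  (cmp 7,22)
blt start: taken
After step 18: $t4 = 51.

51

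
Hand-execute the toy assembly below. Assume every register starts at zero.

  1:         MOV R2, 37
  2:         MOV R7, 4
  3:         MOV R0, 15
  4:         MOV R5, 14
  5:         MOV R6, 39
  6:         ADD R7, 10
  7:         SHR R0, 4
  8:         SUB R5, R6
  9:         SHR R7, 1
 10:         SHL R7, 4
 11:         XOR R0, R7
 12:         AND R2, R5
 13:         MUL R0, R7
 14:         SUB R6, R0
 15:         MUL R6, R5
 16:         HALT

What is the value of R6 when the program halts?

after MOV R2, 37: R2=37
after MOV R7, 4: R7=4
after MOV R0, 15: R0=15
after MOV R5, 14: R5=14
after MOV R6, 39: R6=39
after ADD R7, 10: R7=4+10=14
after SHR R0, 4: R0=15>>4=0
after SUB R5, R6: R5=14-39=-25
after SHR R7, 1: R7=14>>1=7
after SHL R7, 4: R7=7<<4=112
after XOR R0, R7: R0=0^112=112
after AND R2, R5: R2=37&(-25)=37
after MUL R0, R7: R0=112*112=12544
after SUB R6, R0: R6=39-12544=-12505
after MUL R6, R5: R6=(-12505)*(-25)=312625
halt.

312625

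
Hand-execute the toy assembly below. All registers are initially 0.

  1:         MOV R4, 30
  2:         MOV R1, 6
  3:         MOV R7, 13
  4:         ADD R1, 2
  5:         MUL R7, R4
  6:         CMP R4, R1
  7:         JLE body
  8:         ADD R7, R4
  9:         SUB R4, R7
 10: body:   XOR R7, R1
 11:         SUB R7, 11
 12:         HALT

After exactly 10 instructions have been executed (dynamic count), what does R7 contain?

428

R4=30
R1=6
R7=13
R1=6+2=8
R7=13*30=390
CMP R4, R1  (cmp 30,8)
JLE body: not taken
R7=390+30=420
R4=30-420=-390
R7=420^8=428
After step 10: R7 = 428.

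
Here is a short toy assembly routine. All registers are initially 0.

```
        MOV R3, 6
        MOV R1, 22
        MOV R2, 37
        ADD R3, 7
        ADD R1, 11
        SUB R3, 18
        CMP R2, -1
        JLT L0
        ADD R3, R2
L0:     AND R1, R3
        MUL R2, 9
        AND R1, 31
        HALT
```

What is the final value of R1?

0

R3=6
R1=22
R2=37
R3=6+7=13
R1=22+11=33
R3=13-18=-5
CMP R2, -1  (cmp 37,-1)
JLT L0: not taken
R3=(-5)+37=32
R1=33&32=32
R2=37*9=333
R1=32&31=0
halt.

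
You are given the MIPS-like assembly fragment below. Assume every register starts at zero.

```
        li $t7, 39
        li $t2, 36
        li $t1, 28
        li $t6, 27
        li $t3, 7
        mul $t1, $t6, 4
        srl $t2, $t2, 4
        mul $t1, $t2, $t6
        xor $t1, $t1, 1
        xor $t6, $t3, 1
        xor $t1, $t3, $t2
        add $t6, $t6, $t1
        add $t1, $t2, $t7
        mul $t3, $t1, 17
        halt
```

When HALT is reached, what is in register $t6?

$t7=39
$t2=36
$t1=28
$t6=27
$t3=7
$t1=27*4=108
$t2=36>>4=2
$t1=2*27=54
$t1=54^1=55
$t6=7^1=6
$t1=7^2=5
$t6=6+5=11
$t1=2+39=41
$t3=41*17=697
halt.

11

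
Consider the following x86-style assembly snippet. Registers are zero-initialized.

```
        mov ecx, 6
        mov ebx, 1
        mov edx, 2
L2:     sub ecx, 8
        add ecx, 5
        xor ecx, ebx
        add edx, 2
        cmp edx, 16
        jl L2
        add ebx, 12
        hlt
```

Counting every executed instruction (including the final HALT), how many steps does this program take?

ecx=6
ebx=1
edx=2
ecx=6-8=-2
ecx=(-2)+5=3
ecx=3^1=2
edx=2+2=4
cmp edx, 16  (cmp 4,16)
jl L2: taken
ecx=2-8=-6
ecx=(-6)+5=-1
ecx=(-1)^1=-2
edx=4+2=6
cmp edx, 16  (cmp 6,16)
jl L2: taken
ecx=(-2)-8=-10
ecx=(-10)+5=-5
ecx=(-5)^1=-6
edx=6+2=8
cmp edx, 16  (cmp 8,16)
jl L2: taken
ecx=(-6)-8=-14
ecx=(-14)+5=-9
ecx=(-9)^1=-10
edx=8+2=10
cmp edx, 16  (cmp 10,16)
jl L2: taken
ecx=(-10)-8=-18
ecx=(-18)+5=-13
ecx=(-13)^1=-14
edx=10+2=12
cmp edx, 16  (cmp 12,16)
jl L2: taken
ecx=(-14)-8=-22
ecx=(-22)+5=-17
ecx=(-17)^1=-18
edx=12+2=14
cmp edx, 16  (cmp 14,16)
jl L2: taken
ecx=(-18)-8=-26
ecx=(-26)+5=-21
ecx=(-21)^1=-22
edx=14+2=16
cmp edx, 16  (cmp 16,16)
jl L2: not taken
ebx=1+12=13
halt.
Total executed instructions: 47.

47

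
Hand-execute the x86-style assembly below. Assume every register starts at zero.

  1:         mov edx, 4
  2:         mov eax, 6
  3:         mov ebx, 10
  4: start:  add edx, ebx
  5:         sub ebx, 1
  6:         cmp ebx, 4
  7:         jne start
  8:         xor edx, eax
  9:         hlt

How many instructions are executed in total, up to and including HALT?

29

mov edx, 4 → edx=4
mov eax, 6 → eax=6
mov ebx, 10 → ebx=10
add edx, ebx → edx=4+10=14
sub ebx, 1 → ebx=10-1=9
cmp ebx, 4  (cmp 9,4)
jne start: taken
add edx, ebx → edx=14+9=23
sub ebx, 1 → ebx=9-1=8
cmp ebx, 4  (cmp 8,4)
jne start: taken
add edx, ebx → edx=23+8=31
sub ebx, 1 → ebx=8-1=7
cmp ebx, 4  (cmp 7,4)
jne start: taken
add edx, ebx → edx=31+7=38
sub ebx, 1 → ebx=7-1=6
cmp ebx, 4  (cmp 6,4)
jne start: taken
add edx, ebx → edx=38+6=44
sub ebx, 1 → ebx=6-1=5
cmp ebx, 4  (cmp 5,4)
jne start: taken
add edx, ebx → edx=44+5=49
sub ebx, 1 → ebx=5-1=4
cmp ebx, 4  (cmp 4,4)
jne start: not taken
xor edx, eax → edx=49^6=55
halt.
Total executed instructions: 29.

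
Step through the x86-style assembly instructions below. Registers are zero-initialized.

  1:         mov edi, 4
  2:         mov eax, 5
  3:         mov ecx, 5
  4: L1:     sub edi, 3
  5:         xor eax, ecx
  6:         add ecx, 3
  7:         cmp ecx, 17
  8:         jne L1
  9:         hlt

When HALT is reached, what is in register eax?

edi=4
eax=5
ecx=5
edi=4-3=1
eax=5^5=0
ecx=5+3=8
cmp ecx, 17  (cmp 8,17)
jne L1: taken
edi=1-3=-2
eax=0^8=8
ecx=8+3=11
cmp ecx, 17  (cmp 11,17)
jne L1: taken
edi=(-2)-3=-5
eax=8^11=3
ecx=11+3=14
cmp ecx, 17  (cmp 14,17)
jne L1: taken
edi=(-5)-3=-8
eax=3^14=13
ecx=14+3=17
cmp ecx, 17  (cmp 17,17)
jne L1: not taken
halt.

13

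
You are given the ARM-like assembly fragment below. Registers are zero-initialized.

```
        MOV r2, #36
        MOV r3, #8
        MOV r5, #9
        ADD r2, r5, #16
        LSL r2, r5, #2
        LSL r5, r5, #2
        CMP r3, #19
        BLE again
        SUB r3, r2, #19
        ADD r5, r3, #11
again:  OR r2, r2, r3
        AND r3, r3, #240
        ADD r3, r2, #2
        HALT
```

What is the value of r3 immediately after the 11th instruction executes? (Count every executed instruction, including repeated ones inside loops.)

46

r2=36
r3=8
r5=9
r2=9+16=25
r2=9<<2=36
r5=9<<2=36
CMP r3, #19  (cmp 8,19)
BLE again: taken
r2=36|8=44
r3=8&240=0
r3=44+2=46
After step 11: r3 = 46.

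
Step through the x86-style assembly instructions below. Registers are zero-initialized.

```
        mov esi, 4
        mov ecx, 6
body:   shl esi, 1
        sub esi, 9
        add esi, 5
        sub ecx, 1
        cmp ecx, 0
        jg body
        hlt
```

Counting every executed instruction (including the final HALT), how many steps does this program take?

esi=4
ecx=6
esi=4<<1=8
esi=8-9=-1
esi=(-1)+5=4
ecx=6-1=5
cmp ecx, 0  (cmp 5,0)
jg body: taken
esi=4<<1=8
esi=8-9=-1
esi=(-1)+5=4
ecx=5-1=4
cmp ecx, 0  (cmp 4,0)
jg body: taken
esi=4<<1=8
esi=8-9=-1
esi=(-1)+5=4
ecx=4-1=3
cmp ecx, 0  (cmp 3,0)
jg body: taken
esi=4<<1=8
esi=8-9=-1
esi=(-1)+5=4
ecx=3-1=2
cmp ecx, 0  (cmp 2,0)
jg body: taken
esi=4<<1=8
esi=8-9=-1
esi=(-1)+5=4
ecx=2-1=1
cmp ecx, 0  (cmp 1,0)
jg body: taken
esi=4<<1=8
esi=8-9=-1
esi=(-1)+5=4
ecx=1-1=0
cmp ecx, 0  (cmp 0,0)
jg body: not taken
halt.
Total executed instructions: 39.

39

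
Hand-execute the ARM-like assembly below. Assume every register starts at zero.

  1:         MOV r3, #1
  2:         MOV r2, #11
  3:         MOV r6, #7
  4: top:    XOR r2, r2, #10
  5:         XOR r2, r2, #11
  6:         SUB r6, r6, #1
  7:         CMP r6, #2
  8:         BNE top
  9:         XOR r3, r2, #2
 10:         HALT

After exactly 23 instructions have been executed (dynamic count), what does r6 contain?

after MOV r3, #1: r3=1
after MOV r2, #11: r2=11
after MOV r6, #7: r6=7
after XOR r2, r2, #10: r2=11^10=1
after XOR r2, r2, #11: r2=1^11=10
after SUB r6, r6, #1: r6=7-1=6
CMP r6, #2  (cmp 6,2)
BNE top: taken
after XOR r2, r2, #10: r2=10^10=0
after XOR r2, r2, #11: r2=0^11=11
after SUB r6, r6, #1: r6=6-1=5
CMP r6, #2  (cmp 5,2)
BNE top: taken
after XOR r2, r2, #10: r2=11^10=1
after XOR r2, r2, #11: r2=1^11=10
after SUB r6, r6, #1: r6=5-1=4
CMP r6, #2  (cmp 4,2)
BNE top: taken
after XOR r2, r2, #10: r2=10^10=0
after XOR r2, r2, #11: r2=0^11=11
after SUB r6, r6, #1: r6=4-1=3
CMP r6, #2  (cmp 3,2)
BNE top: taken
After step 23: r6 = 3.

3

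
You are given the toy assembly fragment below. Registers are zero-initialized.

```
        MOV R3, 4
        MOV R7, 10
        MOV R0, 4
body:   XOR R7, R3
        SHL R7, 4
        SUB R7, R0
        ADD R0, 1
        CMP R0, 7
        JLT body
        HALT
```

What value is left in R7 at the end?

R3=4
R7=10
R0=4
R7=10^4=14
R7=14<<4=224
R7=224-4=220
R0=4+1=5
CMP R0, 7  (cmp 5,7)
JLT body: taken
R7=220^4=216
R7=216<<4=3456
R7=3456-5=3451
R0=5+1=6
CMP R0, 7  (cmp 6,7)
JLT body: taken
R7=3451^4=3455
R7=3455<<4=55280
R7=55280-6=55274
R0=6+1=7
CMP R0, 7  (cmp 7,7)
JLT body: not taken
halt.

55274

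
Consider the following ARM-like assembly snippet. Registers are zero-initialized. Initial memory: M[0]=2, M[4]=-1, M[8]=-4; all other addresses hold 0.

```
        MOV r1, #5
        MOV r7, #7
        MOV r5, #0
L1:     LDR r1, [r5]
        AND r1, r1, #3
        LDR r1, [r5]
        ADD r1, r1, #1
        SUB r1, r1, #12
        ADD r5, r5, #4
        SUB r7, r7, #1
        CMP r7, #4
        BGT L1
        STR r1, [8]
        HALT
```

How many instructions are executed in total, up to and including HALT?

r1=5
r7=7
r5=0
r1=M[0]=2
r1=2&3=2
r1=M[0]=2
r1=2+1=3
r1=3-12=-9
r5=0+4=4
r7=7-1=6
CMP r7, #4  (cmp 6,4)
BGT L1: taken
r1=M[4]=-1
r1=(-1)&3=3
r1=M[4]=-1
r1=(-1)+1=0
r1=0-12=-12
r5=4+4=8
r7=6-1=5
CMP r7, #4  (cmp 5,4)
BGT L1: taken
r1=M[8]=-4
r1=(-4)&3=0
r1=M[8]=-4
r1=(-4)+1=-3
r1=(-3)-12=-15
r5=8+4=12
r7=5-1=4
CMP r7, #4  (cmp 4,4)
BGT L1: not taken
STR r1, [8] → M[8]=-15
halt.
Total executed instructions: 32.

32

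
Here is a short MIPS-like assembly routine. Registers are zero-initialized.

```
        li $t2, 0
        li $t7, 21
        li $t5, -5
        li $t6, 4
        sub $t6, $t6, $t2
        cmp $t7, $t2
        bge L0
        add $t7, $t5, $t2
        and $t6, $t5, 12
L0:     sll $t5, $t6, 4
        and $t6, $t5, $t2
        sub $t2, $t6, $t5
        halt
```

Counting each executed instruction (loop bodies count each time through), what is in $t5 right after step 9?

after li $t2, 0: $t2=0
after li $t7, 21: $t7=21
after li $t5, -5: $t5=-5
after li $t6, 4: $t6=4
after sub $t6, $t6, $t2: $t6=4-0=4
cmp $t7, $t2  (cmp 21,0)
bge L0: taken
after sll $t5, $t6, 4: $t5=4<<4=64
after and $t6, $t5, $t2: $t6=64&0=0
After step 9: $t5 = 64.

64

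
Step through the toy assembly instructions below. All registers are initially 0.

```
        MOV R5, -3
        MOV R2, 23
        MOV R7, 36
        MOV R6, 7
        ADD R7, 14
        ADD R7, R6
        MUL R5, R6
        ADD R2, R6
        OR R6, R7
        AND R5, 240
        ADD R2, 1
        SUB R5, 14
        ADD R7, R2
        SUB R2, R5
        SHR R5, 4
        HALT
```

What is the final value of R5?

after MOV R5, -3: R5=-3
after MOV R2, 23: R2=23
after MOV R7, 36: R7=36
after MOV R6, 7: R6=7
after ADD R7, 14: R7=36+14=50
after ADD R7, R6: R7=50+7=57
after MUL R5, R6: R5=(-3)*7=-21
after ADD R2, R6: R2=23+7=30
after OR R6, R7: R6=7|57=63
after AND R5, 240: R5=(-21)&240=224
after ADD R2, 1: R2=30+1=31
after SUB R5, 14: R5=224-14=210
after ADD R7, R2: R7=57+31=88
after SUB R2, R5: R2=31-210=-179
after SHR R5, 4: R5=210>>4=13
halt.

13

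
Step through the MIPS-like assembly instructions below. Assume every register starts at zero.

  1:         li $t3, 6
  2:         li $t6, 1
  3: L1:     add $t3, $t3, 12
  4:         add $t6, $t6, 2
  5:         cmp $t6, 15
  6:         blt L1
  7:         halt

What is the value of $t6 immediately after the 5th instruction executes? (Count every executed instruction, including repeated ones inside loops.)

li $t3, 6 → $t3=6
li $t6, 1 → $t6=1
add $t3, $t3, 12 → $t3=6+12=18
add $t6, $t6, 2 → $t6=1+2=3
cmp $t6, 15  (cmp 3,15)
After step 5: $t6 = 3.

3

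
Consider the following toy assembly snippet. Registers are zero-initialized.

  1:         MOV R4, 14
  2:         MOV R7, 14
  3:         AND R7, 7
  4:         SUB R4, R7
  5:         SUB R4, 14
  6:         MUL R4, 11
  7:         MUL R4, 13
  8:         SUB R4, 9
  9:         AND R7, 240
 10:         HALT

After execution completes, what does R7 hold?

after MOV R4, 14: R4=14
after MOV R7, 14: R7=14
after AND R7, 7: R7=14&7=6
after SUB R4, R7: R4=14-6=8
after SUB R4, 14: R4=8-14=-6
after MUL R4, 11: R4=(-6)*11=-66
after MUL R4, 13: R4=(-66)*13=-858
after SUB R4, 9: R4=(-858)-9=-867
after AND R7, 240: R7=6&240=0
halt.

0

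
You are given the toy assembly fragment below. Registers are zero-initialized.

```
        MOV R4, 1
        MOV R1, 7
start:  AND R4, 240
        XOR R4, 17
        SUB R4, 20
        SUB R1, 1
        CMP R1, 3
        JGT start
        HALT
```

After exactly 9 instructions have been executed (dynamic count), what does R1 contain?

after MOV R4, 1: R4=1
after MOV R1, 7: R1=7
after AND R4, 240: R4=1&240=0
after XOR R4, 17: R4=0^17=17
after SUB R4, 20: R4=17-20=-3
after SUB R1, 1: R1=7-1=6
CMP R1, 3  (cmp 6,3)
JGT start: taken
after AND R4, 240: R4=(-3)&240=240
After step 9: R1 = 6.

6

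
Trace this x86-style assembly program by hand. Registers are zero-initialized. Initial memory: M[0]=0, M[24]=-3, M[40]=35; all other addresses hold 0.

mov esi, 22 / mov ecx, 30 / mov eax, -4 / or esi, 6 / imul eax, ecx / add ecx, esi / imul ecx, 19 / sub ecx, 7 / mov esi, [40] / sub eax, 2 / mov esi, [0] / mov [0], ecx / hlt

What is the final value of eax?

-122

after mov esi, 22: esi=22
after mov ecx, 30: ecx=30
after mov eax, -4: eax=-4
after or esi, 6: esi=22|6=22
after imul eax, ecx: eax=(-4)*30=-120
after add ecx, esi: ecx=30+22=52
after imul ecx, 19: ecx=52*19=988
after sub ecx, 7: ecx=988-7=981
after mov esi, [40]: esi=M[40]=35
after sub eax, 2: eax=(-120)-2=-122
after mov esi, [0]: esi=M[0]=0
mov [0], ecx → M[0]=981
halt.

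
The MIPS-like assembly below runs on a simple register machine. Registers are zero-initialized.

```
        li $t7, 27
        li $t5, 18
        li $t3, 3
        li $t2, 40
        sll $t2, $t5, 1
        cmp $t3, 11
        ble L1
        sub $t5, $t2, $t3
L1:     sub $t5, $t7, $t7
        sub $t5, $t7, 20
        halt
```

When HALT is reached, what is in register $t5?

li $t7, 27 → $t7=27
li $t5, 18 → $t5=18
li $t3, 3 → $t3=3
li $t2, 40 → $t2=40
sll $t2, $t5, 1 → $t2=18<<1=36
cmp $t3, 11  (cmp 3,11)
ble L1: taken
sub $t5, $t7, $t7 → $t5=27-27=0
sub $t5, $t7, 20 → $t5=27-20=7
halt.

7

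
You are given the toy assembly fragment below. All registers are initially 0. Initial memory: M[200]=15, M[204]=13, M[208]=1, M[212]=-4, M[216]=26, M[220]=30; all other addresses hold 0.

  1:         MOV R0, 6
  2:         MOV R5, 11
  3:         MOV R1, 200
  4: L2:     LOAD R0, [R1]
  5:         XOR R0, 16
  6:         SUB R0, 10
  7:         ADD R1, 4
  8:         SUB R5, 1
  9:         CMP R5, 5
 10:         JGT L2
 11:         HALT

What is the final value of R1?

MOV R0, 6 → R0=6
MOV R5, 11 → R5=11
MOV R1, 200 → R1=200
LOAD R0, [R1] → R0=M[200]=15
XOR R0, 16 → R0=15^16=31
SUB R0, 10 → R0=31-10=21
ADD R1, 4 → R1=200+4=204
SUB R5, 1 → R5=11-1=10
CMP R5, 5  (cmp 10,5)
JGT L2: taken
LOAD R0, [R1] → R0=M[204]=13
XOR R0, 16 → R0=13^16=29
SUB R0, 10 → R0=29-10=19
ADD R1, 4 → R1=204+4=208
SUB R5, 1 → R5=10-1=9
CMP R5, 5  (cmp 9,5)
JGT L2: taken
LOAD R0, [R1] → R0=M[208]=1
XOR R0, 16 → R0=1^16=17
SUB R0, 10 → R0=17-10=7
ADD R1, 4 → R1=208+4=212
SUB R5, 1 → R5=9-1=8
CMP R5, 5  (cmp 8,5)
JGT L2: taken
LOAD R0, [R1] → R0=M[212]=-4
XOR R0, 16 → R0=(-4)^16=-20
SUB R0, 10 → R0=(-20)-10=-30
ADD R1, 4 → R1=212+4=216
SUB R5, 1 → R5=8-1=7
CMP R5, 5  (cmp 7,5)
JGT L2: taken
LOAD R0, [R1] → R0=M[216]=26
XOR R0, 16 → R0=26^16=10
SUB R0, 10 → R0=10-10=0
ADD R1, 4 → R1=216+4=220
SUB R5, 1 → R5=7-1=6
CMP R5, 5  (cmp 6,5)
JGT L2: taken
LOAD R0, [R1] → R0=M[220]=30
XOR R0, 16 → R0=30^16=14
SUB R0, 10 → R0=14-10=4
ADD R1, 4 → R1=220+4=224
SUB R5, 1 → R5=6-1=5
CMP R5, 5  (cmp 5,5)
JGT L2: not taken
halt.

224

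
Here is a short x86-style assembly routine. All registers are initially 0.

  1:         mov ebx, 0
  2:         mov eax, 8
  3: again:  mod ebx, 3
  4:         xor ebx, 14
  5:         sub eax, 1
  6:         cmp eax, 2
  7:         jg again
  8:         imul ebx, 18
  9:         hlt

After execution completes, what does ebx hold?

216

mov ebx, 0 → ebx=0
mov eax, 8 → eax=8
mod ebx, 3 → ebx=0%3=0
xor ebx, 14 → ebx=0^14=14
sub eax, 1 → eax=8-1=7
cmp eax, 2  (cmp 7,2)
jg again: taken
mod ebx, 3 → ebx=14%3=2
xor ebx, 14 → ebx=2^14=12
sub eax, 1 → eax=7-1=6
cmp eax, 2  (cmp 6,2)
jg again: taken
mod ebx, 3 → ebx=12%3=0
xor ebx, 14 → ebx=0^14=14
sub eax, 1 → eax=6-1=5
cmp eax, 2  (cmp 5,2)
jg again: taken
mod ebx, 3 → ebx=14%3=2
xor ebx, 14 → ebx=2^14=12
sub eax, 1 → eax=5-1=4
cmp eax, 2  (cmp 4,2)
jg again: taken
mod ebx, 3 → ebx=12%3=0
xor ebx, 14 → ebx=0^14=14
sub eax, 1 → eax=4-1=3
cmp eax, 2  (cmp 3,2)
jg again: taken
mod ebx, 3 → ebx=14%3=2
xor ebx, 14 → ebx=2^14=12
sub eax, 1 → eax=3-1=2
cmp eax, 2  (cmp 2,2)
jg again: not taken
imul ebx, 18 → ebx=12*18=216
halt.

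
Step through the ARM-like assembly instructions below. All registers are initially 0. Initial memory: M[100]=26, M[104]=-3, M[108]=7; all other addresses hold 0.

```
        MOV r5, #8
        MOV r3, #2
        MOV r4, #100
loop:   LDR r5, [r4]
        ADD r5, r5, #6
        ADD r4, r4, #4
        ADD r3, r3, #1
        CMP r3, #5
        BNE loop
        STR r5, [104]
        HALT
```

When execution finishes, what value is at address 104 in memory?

13

r5=8
r3=2
r4=100
r5=M[100]=26
r5=26+6=32
r4=100+4=104
r3=2+1=3
CMP r3, #5  (cmp 3,5)
BNE loop: taken
r5=M[104]=-3
r5=(-3)+6=3
r4=104+4=108
r3=3+1=4
CMP r3, #5  (cmp 4,5)
BNE loop: taken
r5=M[108]=7
r5=7+6=13
r4=108+4=112
r3=4+1=5
CMP r3, #5  (cmp 5,5)
BNE loop: not taken
STR r5, [104] → M[104]=13
halt.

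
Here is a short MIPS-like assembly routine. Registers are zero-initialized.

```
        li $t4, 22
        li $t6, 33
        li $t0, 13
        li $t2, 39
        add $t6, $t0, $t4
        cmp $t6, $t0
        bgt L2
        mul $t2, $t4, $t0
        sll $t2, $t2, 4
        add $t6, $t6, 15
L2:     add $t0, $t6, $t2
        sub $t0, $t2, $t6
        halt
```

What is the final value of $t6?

35

after li $t4, 22: $t4=22
after li $t6, 33: $t6=33
after li $t0, 13: $t0=13
after li $t2, 39: $t2=39
after add $t6, $t0, $t4: $t6=13+22=35
cmp $t6, $t0  (cmp 35,13)
bgt L2: taken
after add $t0, $t6, $t2: $t0=35+39=74
after sub $t0, $t2, $t6: $t0=39-35=4
halt.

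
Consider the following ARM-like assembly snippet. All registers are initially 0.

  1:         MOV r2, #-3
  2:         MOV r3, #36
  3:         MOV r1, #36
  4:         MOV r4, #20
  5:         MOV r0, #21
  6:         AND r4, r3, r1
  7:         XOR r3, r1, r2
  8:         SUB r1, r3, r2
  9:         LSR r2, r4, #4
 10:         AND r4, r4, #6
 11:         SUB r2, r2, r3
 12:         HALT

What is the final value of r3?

-39

r2=-3
r3=36
r1=36
r4=20
r0=21
r4=36&36=36
r3=36^(-3)=-39
r1=(-39)-(-3)=-36
r2=36>>4=2
r4=36&6=4
r2=2-(-39)=41
halt.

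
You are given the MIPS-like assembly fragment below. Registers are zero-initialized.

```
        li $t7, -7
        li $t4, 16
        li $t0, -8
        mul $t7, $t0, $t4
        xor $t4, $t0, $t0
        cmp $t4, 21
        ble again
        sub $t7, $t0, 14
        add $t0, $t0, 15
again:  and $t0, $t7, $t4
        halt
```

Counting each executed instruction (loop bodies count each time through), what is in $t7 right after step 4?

li $t7, -7 → $t7=-7
li $t4, 16 → $t4=16
li $t0, -8 → $t0=-8
mul $t7, $t0, $t4 → $t7=(-8)*16=-128
After step 4: $t7 = -128.

-128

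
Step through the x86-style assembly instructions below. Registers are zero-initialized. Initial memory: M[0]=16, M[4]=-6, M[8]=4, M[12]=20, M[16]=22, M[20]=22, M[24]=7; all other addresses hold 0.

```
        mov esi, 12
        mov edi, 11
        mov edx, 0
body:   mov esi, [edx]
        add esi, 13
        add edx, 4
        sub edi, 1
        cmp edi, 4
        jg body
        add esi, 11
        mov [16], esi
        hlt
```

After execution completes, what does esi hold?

31

esi=12
edi=11
edx=0
esi=M[0]=16
esi=16+13=29
edx=0+4=4
edi=11-1=10
cmp edi, 4  (cmp 10,4)
jg body: taken
esi=M[4]=-6
esi=(-6)+13=7
edx=4+4=8
edi=10-1=9
cmp edi, 4  (cmp 9,4)
jg body: taken
esi=M[8]=4
esi=4+13=17
edx=8+4=12
edi=9-1=8
cmp edi, 4  (cmp 8,4)
jg body: taken
esi=M[12]=20
esi=20+13=33
edx=12+4=16
edi=8-1=7
cmp edi, 4  (cmp 7,4)
jg body: taken
esi=M[16]=22
esi=22+13=35
edx=16+4=20
edi=7-1=6
cmp edi, 4  (cmp 6,4)
jg body: taken
esi=M[20]=22
esi=22+13=35
edx=20+4=24
edi=6-1=5
cmp edi, 4  (cmp 5,4)
jg body: taken
esi=M[24]=7
esi=7+13=20
edx=24+4=28
edi=5-1=4
cmp edi, 4  (cmp 4,4)
jg body: not taken
esi=20+11=31
mov [16], esi → M[16]=31
halt.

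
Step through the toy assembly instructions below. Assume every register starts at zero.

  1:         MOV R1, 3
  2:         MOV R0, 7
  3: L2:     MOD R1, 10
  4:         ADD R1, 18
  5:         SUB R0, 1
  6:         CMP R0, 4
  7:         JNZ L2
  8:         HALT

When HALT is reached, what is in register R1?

27

R1=3
R0=7
R1=3%10=3
R1=3+18=21
R0=7-1=6
CMP R0, 4  (cmp 6,4)
JNZ L2: taken
R1=21%10=1
R1=1+18=19
R0=6-1=5
CMP R0, 4  (cmp 5,4)
JNZ L2: taken
R1=19%10=9
R1=9+18=27
R0=5-1=4
CMP R0, 4  (cmp 4,4)
JNZ L2: not taken
halt.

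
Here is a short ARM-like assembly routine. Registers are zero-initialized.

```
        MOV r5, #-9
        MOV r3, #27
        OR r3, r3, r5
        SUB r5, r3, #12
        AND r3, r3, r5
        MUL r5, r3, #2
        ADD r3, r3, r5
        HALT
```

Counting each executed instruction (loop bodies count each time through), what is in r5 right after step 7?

MOV r5, #-9 → r5=-9
MOV r3, #27 → r3=27
OR r3, r3, r5 → r3=27|(-9)=-1
SUB r5, r3, #12 → r5=(-1)-12=-13
AND r3, r3, r5 → r3=(-1)&(-13)=-13
MUL r5, r3, #2 → r5=(-13)*2=-26
ADD r3, r3, r5 → r3=(-13)+(-26)=-39
After step 7: r5 = -26.

-26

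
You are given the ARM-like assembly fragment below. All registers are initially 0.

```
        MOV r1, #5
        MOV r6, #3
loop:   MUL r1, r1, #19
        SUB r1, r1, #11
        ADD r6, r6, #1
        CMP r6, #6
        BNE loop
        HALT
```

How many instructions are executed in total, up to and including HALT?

MOV r1, #5 → r1=5
MOV r6, #3 → r6=3
MUL r1, r1, #19 → r1=5*19=95
SUB r1, r1, #11 → r1=95-11=84
ADD r6, r6, #1 → r6=3+1=4
CMP r6, #6  (cmp 4,6)
BNE loop: taken
MUL r1, r1, #19 → r1=84*19=1596
SUB r1, r1, #11 → r1=1596-11=1585
ADD r6, r6, #1 → r6=4+1=5
CMP r6, #6  (cmp 5,6)
BNE loop: taken
MUL r1, r1, #19 → r1=1585*19=30115
SUB r1, r1, #11 → r1=30115-11=30104
ADD r6, r6, #1 → r6=5+1=6
CMP r6, #6  (cmp 6,6)
BNE loop: not taken
halt.
Total executed instructions: 18.

18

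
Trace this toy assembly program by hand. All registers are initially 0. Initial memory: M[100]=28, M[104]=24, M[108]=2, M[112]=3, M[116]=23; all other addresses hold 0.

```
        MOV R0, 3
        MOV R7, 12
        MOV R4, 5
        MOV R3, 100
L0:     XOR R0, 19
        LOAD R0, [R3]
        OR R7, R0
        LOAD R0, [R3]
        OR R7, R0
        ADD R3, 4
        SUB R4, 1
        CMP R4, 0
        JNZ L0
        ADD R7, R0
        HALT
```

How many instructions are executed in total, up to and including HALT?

MOV R0, 3 → R0=3
MOV R7, 12 → R7=12
MOV R4, 5 → R4=5
MOV R3, 100 → R3=100
XOR R0, 19 → R0=3^19=16
LOAD R0, [R3] → R0=M[100]=28
OR R7, R0 → R7=12|28=28
LOAD R0, [R3] → R0=M[100]=28
OR R7, R0 → R7=28|28=28
ADD R3, 4 → R3=100+4=104
SUB R4, 1 → R4=5-1=4
CMP R4, 0  (cmp 4,0)
JNZ L0: taken
XOR R0, 19 → R0=28^19=15
LOAD R0, [R3] → R0=M[104]=24
OR R7, R0 → R7=28|24=28
LOAD R0, [R3] → R0=M[104]=24
OR R7, R0 → R7=28|24=28
ADD R3, 4 → R3=104+4=108
SUB R4, 1 → R4=4-1=3
CMP R4, 0  (cmp 3,0)
JNZ L0: taken
XOR R0, 19 → R0=24^19=11
LOAD R0, [R3] → R0=M[108]=2
OR R7, R0 → R7=28|2=30
LOAD R0, [R3] → R0=M[108]=2
OR R7, R0 → R7=30|2=30
ADD R3, 4 → R3=108+4=112
SUB R4, 1 → R4=3-1=2
CMP R4, 0  (cmp 2,0)
JNZ L0: taken
XOR R0, 19 → R0=2^19=17
LOAD R0, [R3] → R0=M[112]=3
OR R7, R0 → R7=30|3=31
LOAD R0, [R3] → R0=M[112]=3
OR R7, R0 → R7=31|3=31
ADD R3, 4 → R3=112+4=116
SUB R4, 1 → R4=2-1=1
CMP R4, 0  (cmp 1,0)
JNZ L0: taken
XOR R0, 19 → R0=3^19=16
LOAD R0, [R3] → R0=M[116]=23
OR R7, R0 → R7=31|23=31
LOAD R0, [R3] → R0=M[116]=23
OR R7, R0 → R7=31|23=31
ADD R3, 4 → R3=116+4=120
SUB R4, 1 → R4=1-1=0
CMP R4, 0  (cmp 0,0)
JNZ L0: not taken
ADD R7, R0 → R7=31+23=54
halt.
Total executed instructions: 51.

51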